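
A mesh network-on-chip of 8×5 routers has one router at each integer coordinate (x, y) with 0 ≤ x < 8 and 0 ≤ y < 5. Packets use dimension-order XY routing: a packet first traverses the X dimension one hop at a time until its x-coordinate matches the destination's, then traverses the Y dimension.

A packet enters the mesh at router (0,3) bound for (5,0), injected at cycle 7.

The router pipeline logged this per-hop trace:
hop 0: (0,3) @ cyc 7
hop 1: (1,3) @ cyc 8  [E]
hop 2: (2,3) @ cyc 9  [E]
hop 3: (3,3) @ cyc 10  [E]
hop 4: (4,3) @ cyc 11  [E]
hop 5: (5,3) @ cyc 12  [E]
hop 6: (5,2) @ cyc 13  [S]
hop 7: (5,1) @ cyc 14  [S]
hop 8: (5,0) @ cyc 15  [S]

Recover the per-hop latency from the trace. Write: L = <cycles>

From hop 0 (7) to hop 1 (8): +1 cycles.
One hop costs L cycles, so L = 1.

L = 1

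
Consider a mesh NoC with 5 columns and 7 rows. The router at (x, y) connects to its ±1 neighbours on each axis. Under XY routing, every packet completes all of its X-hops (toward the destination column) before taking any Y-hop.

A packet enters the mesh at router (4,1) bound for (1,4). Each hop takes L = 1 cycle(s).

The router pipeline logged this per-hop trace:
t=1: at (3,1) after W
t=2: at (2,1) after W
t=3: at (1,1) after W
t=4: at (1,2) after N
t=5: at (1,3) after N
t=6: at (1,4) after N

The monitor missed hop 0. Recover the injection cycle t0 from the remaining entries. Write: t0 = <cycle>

t0 = 0

At hop 1 the cycle is 1; in general cyc_k = t0 + kL.
Therefore t0 = 1 − L = 0.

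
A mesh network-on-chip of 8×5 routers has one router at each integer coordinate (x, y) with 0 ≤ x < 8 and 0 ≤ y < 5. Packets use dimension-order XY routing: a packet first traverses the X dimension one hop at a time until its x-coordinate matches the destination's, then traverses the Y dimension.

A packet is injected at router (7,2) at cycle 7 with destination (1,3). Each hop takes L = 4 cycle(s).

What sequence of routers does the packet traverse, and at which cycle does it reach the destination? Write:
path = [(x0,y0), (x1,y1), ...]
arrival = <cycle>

  0. router=(7,2) cycle=7 (inject)
  1. router=(6,2) cycle=11 dir=W
  2. router=(5,2) cycle=15 dir=W
  3. router=(4,2) cycle=19 dir=W
  4. router=(3,2) cycle=23 dir=W
  5. router=(2,2) cycle=27 dir=W
  6. router=(1,2) cycle=31 dir=W
  7. router=(1,3) cycle=35 dir=N

path = [(7,2), (6,2), (5,2), (4,2), (3,2), (2,2), (1,2), (1,3)]
arrival = 35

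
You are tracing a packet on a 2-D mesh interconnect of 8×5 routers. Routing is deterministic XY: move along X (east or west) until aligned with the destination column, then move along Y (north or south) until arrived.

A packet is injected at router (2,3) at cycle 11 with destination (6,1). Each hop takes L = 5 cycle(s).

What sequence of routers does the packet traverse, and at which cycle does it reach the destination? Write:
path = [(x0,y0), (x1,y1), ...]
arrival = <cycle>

path = [(2,3), (3,3), (4,3), (5,3), (6,3), (6,2), (6,1)]
arrival = 41

t=11: at (2,3)
t=16: at (3,3) after E
t=21: at (4,3) after E
t=26: at (5,3) after E
t=31: at (6,3) after E
t=36: at (6,2) after S
t=41: at (6,1) after S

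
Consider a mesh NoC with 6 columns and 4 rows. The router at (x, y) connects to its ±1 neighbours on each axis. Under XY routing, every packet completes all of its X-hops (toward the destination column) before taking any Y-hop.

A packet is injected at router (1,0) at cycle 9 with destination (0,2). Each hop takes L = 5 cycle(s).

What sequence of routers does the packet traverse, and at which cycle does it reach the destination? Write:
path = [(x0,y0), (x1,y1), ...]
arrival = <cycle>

path = [(1,0), (0,0), (0,1), (0,2)]
arrival = 24

#0 — 1,0 | c9
#1 — 0,0 | c14 | W
#2 — 0,1 | c19 | N
#3 — 0,2 | c24 | N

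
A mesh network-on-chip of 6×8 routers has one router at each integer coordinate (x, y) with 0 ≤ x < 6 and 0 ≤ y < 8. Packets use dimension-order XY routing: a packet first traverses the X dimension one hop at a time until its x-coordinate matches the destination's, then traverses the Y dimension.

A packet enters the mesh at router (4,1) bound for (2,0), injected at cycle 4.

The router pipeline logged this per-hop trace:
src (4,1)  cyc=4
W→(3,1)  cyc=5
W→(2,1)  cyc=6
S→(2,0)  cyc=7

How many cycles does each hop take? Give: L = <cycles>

L = 1

Between hops 0 and 1 the cycle counter advances 5 − 4 = 1.
That increment is L by definition: L = 1.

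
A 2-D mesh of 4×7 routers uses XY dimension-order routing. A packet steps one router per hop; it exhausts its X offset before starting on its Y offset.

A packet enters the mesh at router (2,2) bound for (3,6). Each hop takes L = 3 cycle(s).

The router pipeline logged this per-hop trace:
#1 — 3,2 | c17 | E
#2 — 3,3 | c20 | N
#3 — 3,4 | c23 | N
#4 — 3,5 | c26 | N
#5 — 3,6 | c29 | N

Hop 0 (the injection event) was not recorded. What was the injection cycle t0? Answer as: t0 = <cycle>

t0 = 14

cyc[1] = 17 and cyc[k] = t0 + k·L for every k.
So t0 = 17 − 1·3 = 14.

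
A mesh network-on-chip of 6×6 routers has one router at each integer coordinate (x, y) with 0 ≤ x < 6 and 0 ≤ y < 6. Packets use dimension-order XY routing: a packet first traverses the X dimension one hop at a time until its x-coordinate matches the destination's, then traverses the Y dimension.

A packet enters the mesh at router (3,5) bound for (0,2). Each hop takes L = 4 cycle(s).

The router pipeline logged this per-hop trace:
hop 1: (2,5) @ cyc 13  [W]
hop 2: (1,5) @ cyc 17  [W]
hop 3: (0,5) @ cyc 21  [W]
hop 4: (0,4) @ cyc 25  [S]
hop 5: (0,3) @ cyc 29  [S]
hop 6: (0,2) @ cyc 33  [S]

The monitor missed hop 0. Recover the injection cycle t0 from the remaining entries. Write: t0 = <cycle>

t0 = 9

At hop 1 the cycle is 13; in general cyc_k = t0 + kL.
So t0 = 13 − 1·4 = 9.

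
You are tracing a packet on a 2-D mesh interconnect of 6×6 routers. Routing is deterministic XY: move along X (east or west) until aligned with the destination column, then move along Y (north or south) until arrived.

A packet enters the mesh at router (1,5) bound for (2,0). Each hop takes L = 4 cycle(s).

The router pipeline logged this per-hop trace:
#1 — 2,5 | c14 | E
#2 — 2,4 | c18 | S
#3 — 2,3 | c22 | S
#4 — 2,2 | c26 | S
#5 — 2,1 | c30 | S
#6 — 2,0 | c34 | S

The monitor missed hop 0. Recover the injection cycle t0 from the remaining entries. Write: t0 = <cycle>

t0 = 10

cyc[1] = 14 and cyc[k] = t0 + k·L for every k.
So t0 = 14 − 1·4 = 10.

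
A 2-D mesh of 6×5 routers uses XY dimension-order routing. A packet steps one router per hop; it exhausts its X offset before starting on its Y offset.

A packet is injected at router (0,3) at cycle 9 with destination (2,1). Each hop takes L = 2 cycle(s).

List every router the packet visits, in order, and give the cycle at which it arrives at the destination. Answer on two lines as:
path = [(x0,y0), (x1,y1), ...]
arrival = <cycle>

path = [(0,3), (1,3), (2,3), (2,2), (2,1)]
arrival = 17

hop 0: (0,3) @ cyc 9
hop 1: (1,3) @ cyc 11  [E]
hop 2: (2,3) @ cyc 13  [E]
hop 3: (2,2) @ cyc 15  [S]
hop 4: (2,1) @ cyc 17  [S]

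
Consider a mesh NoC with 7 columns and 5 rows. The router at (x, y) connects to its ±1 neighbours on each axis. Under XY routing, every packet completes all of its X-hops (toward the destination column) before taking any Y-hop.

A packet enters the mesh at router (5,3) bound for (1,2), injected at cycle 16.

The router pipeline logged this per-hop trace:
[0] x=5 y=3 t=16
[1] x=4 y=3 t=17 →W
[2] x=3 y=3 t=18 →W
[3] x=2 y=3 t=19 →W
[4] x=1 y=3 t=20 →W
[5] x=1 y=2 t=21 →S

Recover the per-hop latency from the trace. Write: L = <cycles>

cyc[1] − cyc[0] = 17 − 16 = 1.
That increment is L by definition: L = 1.

L = 1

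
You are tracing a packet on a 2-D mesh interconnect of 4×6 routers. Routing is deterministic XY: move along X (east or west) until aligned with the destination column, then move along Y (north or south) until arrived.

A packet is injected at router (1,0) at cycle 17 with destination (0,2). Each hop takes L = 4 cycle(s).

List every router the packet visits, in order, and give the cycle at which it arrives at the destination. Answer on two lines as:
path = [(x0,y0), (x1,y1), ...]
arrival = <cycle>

path = [(1,0), (0,0), (0,1), (0,2)]
arrival = 29

t=17: at (1,0)
t=21: at (0,0) after W
t=25: at (0,1) after N
t=29: at (0,2) after N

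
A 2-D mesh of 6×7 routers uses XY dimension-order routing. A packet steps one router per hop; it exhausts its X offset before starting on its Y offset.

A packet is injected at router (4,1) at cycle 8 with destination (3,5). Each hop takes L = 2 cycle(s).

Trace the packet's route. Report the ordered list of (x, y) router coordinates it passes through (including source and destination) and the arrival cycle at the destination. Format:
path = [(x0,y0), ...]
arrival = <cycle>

path = [(4,1), (3,1), (3,2), (3,3), (3,4), (3,5)]
arrival = 18

[0] x=4 y=1 t=8
[1] x=3 y=1 t=10 →W
[2] x=3 y=2 t=12 →N
[3] x=3 y=3 t=14 →N
[4] x=3 y=4 t=16 →N
[5] x=3 y=5 t=18 →N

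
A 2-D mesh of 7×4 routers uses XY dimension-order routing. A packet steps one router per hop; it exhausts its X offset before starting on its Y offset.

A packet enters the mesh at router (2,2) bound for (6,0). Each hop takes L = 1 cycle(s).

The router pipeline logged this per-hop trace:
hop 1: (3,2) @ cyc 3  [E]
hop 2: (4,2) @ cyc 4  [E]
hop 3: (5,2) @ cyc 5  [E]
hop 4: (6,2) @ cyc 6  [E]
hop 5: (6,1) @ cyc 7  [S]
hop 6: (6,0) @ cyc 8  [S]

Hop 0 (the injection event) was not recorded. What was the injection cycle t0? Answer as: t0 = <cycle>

t0 = 2

Hop 1 reached at cycle 3; hop k is at t0 + k·L.
t0 = cyc[1] − L = 3 − 1 = 2.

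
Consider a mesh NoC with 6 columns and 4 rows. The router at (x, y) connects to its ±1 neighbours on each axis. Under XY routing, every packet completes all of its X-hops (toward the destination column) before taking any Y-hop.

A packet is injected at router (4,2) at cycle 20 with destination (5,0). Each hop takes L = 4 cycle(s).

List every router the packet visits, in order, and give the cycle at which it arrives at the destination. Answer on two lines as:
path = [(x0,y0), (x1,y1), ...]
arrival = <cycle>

hop 0: (4,2) @ cyc 20
hop 1: (5,2) @ cyc 24  [E]
hop 2: (5,1) @ cyc 28  [S]
hop 3: (5,0) @ cyc 32  [S]

path = [(4,2), (5,2), (5,1), (5,0)]
arrival = 32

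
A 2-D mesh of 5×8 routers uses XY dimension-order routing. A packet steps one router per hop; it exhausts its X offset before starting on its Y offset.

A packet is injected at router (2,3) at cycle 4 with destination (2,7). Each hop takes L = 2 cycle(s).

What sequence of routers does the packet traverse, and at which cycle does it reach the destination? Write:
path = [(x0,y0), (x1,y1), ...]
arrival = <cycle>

path = [(2,3), (2,4), (2,5), (2,6), (2,7)]
arrival = 12

hop 0: (2,3) @ cyc 4
hop 1: (2,4) @ cyc 6  [N]
hop 2: (2,5) @ cyc 8  [N]
hop 3: (2,6) @ cyc 10  [N]
hop 4: (2,7) @ cyc 12  [N]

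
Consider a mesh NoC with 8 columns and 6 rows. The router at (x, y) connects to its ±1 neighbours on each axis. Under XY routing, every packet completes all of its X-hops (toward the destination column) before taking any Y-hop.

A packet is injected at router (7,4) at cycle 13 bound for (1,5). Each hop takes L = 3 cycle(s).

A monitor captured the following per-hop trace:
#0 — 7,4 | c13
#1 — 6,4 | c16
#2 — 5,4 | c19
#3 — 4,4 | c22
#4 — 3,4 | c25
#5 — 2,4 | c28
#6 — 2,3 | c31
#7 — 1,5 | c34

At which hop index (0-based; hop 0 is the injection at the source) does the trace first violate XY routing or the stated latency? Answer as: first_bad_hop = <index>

first_bad_hop = 6

[1] (-1,+0) / 3c ⇒ ok
[2] (-1,+0) / 3c ⇒ ok
[3] (-1,+0) / 3c ⇒ ok
[4] (-1,+0) / 3c ⇒ ok
[5] (-1,+0) / 3c ⇒ ok
[6] (+0,-1) / 3c ⇒ BAD: Y-move but x=2≠1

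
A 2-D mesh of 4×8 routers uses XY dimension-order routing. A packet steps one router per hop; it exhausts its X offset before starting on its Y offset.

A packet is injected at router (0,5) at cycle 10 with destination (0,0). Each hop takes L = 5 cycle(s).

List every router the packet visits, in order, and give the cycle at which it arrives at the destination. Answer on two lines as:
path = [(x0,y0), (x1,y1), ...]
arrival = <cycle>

path = [(0,5), (0,4), (0,3), (0,2), (0,1), (0,0)]
arrival = 35

[0] x=0 y=5 t=10
[1] x=0 y=4 t=15 →S
[2] x=0 y=3 t=20 →S
[3] x=0 y=2 t=25 →S
[4] x=0 y=1 t=30 →S
[5] x=0 y=0 t=35 →S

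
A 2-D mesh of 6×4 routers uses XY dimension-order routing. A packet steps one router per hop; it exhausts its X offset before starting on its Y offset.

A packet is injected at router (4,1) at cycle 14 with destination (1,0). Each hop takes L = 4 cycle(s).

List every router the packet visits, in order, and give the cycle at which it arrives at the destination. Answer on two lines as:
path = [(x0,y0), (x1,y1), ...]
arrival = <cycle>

#0 — 4,1 | c14
#1 — 3,1 | c18 | W
#2 — 2,1 | c22 | W
#3 — 1,1 | c26 | W
#4 — 1,0 | c30 | S

path = [(4,1), (3,1), (2,1), (1,1), (1,0)]
arrival = 30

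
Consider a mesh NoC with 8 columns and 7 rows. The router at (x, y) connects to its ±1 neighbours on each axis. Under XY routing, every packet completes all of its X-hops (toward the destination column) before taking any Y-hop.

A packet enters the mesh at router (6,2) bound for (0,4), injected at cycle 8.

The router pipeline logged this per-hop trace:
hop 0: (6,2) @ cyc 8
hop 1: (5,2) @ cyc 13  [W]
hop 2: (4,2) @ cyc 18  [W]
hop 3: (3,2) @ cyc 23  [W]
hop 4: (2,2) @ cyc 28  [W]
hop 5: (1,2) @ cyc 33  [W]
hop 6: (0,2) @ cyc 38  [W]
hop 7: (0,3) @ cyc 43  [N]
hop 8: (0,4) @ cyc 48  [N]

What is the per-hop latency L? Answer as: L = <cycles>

L = 5

From hop 0 (8) to hop 1 (13): +5 cycles.
That increment is L by definition: L = 5.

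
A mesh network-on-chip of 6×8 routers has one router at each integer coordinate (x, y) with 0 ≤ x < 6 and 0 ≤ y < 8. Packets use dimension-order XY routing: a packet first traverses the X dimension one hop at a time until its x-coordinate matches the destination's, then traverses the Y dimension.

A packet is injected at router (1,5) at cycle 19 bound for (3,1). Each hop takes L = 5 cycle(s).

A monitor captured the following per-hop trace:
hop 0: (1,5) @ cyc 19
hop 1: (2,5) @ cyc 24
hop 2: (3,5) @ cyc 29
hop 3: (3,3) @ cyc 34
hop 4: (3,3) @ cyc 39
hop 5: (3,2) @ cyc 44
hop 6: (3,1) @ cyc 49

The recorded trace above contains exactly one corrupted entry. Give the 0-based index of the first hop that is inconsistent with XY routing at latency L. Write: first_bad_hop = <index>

first_bad_hop = 3

check 1→ d=(1,0) cyc+5: ok
check 2→ d=(1,0) cyc+5: ok
check 3→ d=(0,-2) cyc+5: BAD: non-unit step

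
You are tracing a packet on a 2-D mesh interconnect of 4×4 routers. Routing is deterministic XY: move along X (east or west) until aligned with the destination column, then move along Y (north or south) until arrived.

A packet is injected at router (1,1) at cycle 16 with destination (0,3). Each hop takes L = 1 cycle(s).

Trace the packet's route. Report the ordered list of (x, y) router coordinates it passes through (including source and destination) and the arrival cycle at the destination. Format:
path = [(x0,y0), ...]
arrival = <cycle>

src (1,1)  cyc=16
W→(0,1)  cyc=17
N→(0,2)  cyc=18
N→(0,3)  cyc=19

path = [(1,1), (0,1), (0,2), (0,3)]
arrival = 19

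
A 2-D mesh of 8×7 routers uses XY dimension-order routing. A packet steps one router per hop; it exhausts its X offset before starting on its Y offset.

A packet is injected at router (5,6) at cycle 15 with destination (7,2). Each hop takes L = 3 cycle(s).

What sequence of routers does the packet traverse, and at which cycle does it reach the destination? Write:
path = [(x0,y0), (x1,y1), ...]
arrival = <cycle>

path = [(5,6), (6,6), (7,6), (7,5), (7,4), (7,3), (7,2)]
arrival = 33

  0. router=(5,6) cycle=15 (inject)
  1. router=(6,6) cycle=18 dir=E
  2. router=(7,6) cycle=21 dir=E
  3. router=(7,5) cycle=24 dir=S
  4. router=(7,4) cycle=27 dir=S
  5. router=(7,3) cycle=30 dir=S
  6. router=(7,2) cycle=33 dir=S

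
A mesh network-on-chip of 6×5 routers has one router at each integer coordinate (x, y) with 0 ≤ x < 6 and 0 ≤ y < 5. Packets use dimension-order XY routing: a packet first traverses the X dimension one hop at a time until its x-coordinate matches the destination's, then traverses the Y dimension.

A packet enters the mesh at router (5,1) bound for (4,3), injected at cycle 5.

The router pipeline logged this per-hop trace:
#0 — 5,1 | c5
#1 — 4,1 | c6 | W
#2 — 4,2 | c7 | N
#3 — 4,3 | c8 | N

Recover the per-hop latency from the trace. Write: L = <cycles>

L = 1

From hop 0 (5) to hop 1 (6): +1 cycles.
One hop costs L cycles, so L = 1.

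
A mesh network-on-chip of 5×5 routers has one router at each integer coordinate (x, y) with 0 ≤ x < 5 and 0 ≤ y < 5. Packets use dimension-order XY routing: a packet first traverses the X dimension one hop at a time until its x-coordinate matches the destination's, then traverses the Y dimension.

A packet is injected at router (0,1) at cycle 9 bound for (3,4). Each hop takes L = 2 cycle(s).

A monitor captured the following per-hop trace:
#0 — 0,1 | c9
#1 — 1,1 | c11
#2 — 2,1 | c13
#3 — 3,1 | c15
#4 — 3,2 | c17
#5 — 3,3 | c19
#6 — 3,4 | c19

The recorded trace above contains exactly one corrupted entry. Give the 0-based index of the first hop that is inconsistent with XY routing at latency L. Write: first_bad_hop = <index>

first_bad_hop = 6

[1] (+1,+0) / 2c ⇒ ok
[2] (+1,+0) / 2c ⇒ ok
[3] (+1,+0) / 2c ⇒ ok
[4] (+0,+1) / 2c ⇒ ok
[5] (+0,+1) / 2c ⇒ ok
[6] (+0,+1) / 0c ⇒ BAD: Δcyc=0≠L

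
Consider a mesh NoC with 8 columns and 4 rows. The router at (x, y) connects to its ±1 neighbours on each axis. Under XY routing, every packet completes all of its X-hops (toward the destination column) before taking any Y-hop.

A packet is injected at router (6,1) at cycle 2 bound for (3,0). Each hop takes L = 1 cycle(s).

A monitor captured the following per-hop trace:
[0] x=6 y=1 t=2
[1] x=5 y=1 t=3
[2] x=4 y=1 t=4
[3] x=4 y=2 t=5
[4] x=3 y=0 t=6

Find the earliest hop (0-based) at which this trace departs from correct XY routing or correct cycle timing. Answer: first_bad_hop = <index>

hop 1: step (-1,+0), +1 cyc — ok
hop 2: step (-1,+0), +1 cyc — ok
hop 3: step (+0,+1), +1 cyc — BAD: Y-move but x=4≠3

first_bad_hop = 3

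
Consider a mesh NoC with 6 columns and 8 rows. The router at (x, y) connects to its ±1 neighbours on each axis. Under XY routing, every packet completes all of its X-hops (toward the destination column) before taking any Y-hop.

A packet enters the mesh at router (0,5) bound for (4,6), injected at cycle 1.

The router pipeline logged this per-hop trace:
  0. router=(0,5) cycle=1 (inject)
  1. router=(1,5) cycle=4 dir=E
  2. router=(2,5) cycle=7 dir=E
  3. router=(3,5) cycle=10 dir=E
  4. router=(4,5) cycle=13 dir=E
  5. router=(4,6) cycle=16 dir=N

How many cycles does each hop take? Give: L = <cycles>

L = 3

cyc[1] − cyc[0] = 4 − 1 = 3.
One hop costs L cycles, so L = 3.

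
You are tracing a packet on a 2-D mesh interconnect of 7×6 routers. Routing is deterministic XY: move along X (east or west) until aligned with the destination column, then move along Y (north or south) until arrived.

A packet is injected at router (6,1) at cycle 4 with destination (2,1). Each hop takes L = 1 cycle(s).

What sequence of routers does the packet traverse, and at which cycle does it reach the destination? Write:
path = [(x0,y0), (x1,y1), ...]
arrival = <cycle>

path = [(6,1), (5,1), (4,1), (3,1), (2,1)]
arrival = 8

hop 0: (6,1) @ cyc 4
hop 1: (5,1) @ cyc 5  [W]
hop 2: (4,1) @ cyc 6  [W]
hop 3: (3,1) @ cyc 7  [W]
hop 4: (2,1) @ cyc 8  [W]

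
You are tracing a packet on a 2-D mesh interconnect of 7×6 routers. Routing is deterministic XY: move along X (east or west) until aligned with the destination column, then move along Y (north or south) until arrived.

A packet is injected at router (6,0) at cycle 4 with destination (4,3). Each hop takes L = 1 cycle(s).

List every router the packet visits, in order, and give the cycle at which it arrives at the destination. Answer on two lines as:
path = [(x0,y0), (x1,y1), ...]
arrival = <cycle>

path = [(6,0), (5,0), (4,0), (4,1), (4,2), (4,3)]
arrival = 9

src (6,0)  cyc=4
W→(5,0)  cyc=5
W→(4,0)  cyc=6
N→(4,1)  cyc=7
N→(4,2)  cyc=8
N→(4,3)  cyc=9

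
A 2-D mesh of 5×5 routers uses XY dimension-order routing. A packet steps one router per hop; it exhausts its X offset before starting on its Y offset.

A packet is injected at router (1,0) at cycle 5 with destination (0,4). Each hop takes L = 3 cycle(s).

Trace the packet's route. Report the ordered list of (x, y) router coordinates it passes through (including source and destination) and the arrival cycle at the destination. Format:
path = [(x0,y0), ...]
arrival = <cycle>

#0 — 1,0 | c5
#1 — 0,0 | c8 | W
#2 — 0,1 | c11 | N
#3 — 0,2 | c14 | N
#4 — 0,3 | c17 | N
#5 — 0,4 | c20 | N

path = [(1,0), (0,0), (0,1), (0,2), (0,3), (0,4)]
arrival = 20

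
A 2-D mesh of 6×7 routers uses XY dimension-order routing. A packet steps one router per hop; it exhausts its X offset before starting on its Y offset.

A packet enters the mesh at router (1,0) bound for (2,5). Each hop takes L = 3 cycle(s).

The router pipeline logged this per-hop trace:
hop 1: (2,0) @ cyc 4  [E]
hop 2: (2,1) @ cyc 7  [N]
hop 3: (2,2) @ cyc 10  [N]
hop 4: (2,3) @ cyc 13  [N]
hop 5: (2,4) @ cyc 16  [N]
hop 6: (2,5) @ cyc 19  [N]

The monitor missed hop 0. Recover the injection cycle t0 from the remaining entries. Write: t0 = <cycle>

The first recorded entry is hop 1 at cycle 4.
Therefore t0 = 4 − L = 1.

t0 = 1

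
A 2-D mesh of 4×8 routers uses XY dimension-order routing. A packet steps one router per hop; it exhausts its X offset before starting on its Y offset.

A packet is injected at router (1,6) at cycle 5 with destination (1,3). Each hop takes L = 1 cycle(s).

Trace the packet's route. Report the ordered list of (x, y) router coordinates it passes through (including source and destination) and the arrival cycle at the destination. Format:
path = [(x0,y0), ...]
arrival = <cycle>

src (1,6)  cyc=5
S→(1,5)  cyc=6
S→(1,4)  cyc=7
S→(1,3)  cyc=8

path = [(1,6), (1,5), (1,4), (1,3)]
arrival = 8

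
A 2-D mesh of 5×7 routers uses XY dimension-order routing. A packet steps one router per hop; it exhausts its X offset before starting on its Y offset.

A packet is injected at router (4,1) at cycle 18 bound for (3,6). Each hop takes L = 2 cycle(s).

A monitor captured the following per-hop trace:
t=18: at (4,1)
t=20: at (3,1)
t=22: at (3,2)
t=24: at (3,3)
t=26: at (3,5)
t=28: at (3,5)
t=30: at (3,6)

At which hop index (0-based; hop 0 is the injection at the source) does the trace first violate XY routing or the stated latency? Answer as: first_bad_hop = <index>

[1] (-1,+0) / 2c ⇒ ok
[2] (+0,+1) / 2c ⇒ ok
[3] (+0,+1) / 2c ⇒ ok
[4] (+0,+2) / 2c ⇒ BAD: non-unit step

first_bad_hop = 4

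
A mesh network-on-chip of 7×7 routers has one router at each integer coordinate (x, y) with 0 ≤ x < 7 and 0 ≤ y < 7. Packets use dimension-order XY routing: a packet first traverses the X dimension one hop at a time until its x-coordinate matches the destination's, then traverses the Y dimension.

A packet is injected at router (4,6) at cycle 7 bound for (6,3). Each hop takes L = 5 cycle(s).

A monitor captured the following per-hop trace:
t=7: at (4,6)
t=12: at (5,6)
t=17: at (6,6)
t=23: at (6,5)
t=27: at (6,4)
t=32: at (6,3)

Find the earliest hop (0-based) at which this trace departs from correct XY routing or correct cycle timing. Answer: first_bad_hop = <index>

hop 1: step (+1,+0), +5 cyc — ok
hop 2: step (+1,+0), +5 cyc — ok
hop 3: step (+0,-1), +6 cyc — BAD: Δcyc=6≠L

first_bad_hop = 3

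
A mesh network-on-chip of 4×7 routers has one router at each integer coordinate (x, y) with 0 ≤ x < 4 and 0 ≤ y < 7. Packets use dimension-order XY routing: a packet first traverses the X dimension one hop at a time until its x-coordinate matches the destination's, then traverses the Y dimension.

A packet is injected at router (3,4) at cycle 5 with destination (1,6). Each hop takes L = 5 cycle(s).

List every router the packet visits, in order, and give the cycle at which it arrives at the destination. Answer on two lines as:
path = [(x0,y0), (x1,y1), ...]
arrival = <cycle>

hop 0: (3,4) @ cyc 5
hop 1: (2,4) @ cyc 10  [W]
hop 2: (1,4) @ cyc 15  [W]
hop 3: (1,5) @ cyc 20  [N]
hop 4: (1,6) @ cyc 25  [N]

path = [(3,4), (2,4), (1,4), (1,5), (1,6)]
arrival = 25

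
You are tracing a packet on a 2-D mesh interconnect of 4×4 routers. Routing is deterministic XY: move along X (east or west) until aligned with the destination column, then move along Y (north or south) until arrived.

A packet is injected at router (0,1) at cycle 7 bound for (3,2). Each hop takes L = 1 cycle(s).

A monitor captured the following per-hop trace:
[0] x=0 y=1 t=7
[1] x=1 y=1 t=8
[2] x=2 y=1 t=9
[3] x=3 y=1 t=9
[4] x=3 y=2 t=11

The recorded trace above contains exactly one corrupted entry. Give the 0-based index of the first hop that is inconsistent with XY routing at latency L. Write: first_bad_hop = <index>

first_bad_hop = 3

[1] (+1,+0) / 1c ⇒ ok
[2] (+1,+0) / 1c ⇒ ok
[3] (+1,+0) / 0c ⇒ BAD: Δcyc=0≠L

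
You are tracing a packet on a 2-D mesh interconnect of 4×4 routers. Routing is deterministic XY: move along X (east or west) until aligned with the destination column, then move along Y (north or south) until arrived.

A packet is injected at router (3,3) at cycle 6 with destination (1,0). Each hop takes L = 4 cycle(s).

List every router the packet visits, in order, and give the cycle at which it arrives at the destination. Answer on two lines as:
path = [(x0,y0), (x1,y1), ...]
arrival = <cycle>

path = [(3,3), (2,3), (1,3), (1,2), (1,1), (1,0)]
arrival = 26

t=6: at (3,3)
t=10: at (2,3) after W
t=14: at (1,3) after W
t=18: at (1,2) after S
t=22: at (1,1) after S
t=26: at (1,0) after S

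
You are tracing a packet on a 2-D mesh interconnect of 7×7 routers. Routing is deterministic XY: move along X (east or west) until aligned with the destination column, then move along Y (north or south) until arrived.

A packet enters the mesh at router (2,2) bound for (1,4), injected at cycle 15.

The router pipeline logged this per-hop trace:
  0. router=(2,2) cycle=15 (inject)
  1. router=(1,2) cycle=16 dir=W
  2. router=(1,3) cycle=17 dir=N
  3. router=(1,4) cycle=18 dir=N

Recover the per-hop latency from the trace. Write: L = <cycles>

Between hops 0 and 1 the cycle counter advances 16 − 15 = 1.
That increment is L by definition: L = 1.

L = 1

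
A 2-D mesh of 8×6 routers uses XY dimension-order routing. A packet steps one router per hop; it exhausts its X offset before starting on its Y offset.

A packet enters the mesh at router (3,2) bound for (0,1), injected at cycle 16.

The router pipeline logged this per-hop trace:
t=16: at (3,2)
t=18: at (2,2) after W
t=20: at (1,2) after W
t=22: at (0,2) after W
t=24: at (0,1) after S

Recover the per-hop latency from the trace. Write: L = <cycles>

Δcyc across hop 0→1: 18 − 16 = 2.
Per-hop latency L = Δcyc = 2.

L = 2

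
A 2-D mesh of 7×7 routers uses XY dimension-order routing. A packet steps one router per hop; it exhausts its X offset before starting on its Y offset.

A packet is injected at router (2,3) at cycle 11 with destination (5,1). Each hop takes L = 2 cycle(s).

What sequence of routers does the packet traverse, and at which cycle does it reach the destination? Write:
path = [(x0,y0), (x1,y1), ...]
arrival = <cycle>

hop 0: (2,3) @ cyc 11
hop 1: (3,3) @ cyc 13  [E]
hop 2: (4,3) @ cyc 15  [E]
hop 3: (5,3) @ cyc 17  [E]
hop 4: (5,2) @ cyc 19  [S]
hop 5: (5,1) @ cyc 21  [S]

path = [(2,3), (3,3), (4,3), (5,3), (5,2), (5,1)]
arrival = 21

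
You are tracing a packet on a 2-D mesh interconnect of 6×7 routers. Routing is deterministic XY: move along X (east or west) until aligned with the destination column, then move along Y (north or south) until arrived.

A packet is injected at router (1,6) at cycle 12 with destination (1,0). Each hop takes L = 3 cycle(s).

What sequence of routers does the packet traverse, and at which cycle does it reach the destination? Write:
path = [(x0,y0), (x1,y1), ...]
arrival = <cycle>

path = [(1,6), (1,5), (1,4), (1,3), (1,2), (1,1), (1,0)]
arrival = 30

#0 — 1,6 | c12
#1 — 1,5 | c15 | S
#2 — 1,4 | c18 | S
#3 — 1,3 | c21 | S
#4 — 1,2 | c24 | S
#5 — 1,1 | c27 | S
#6 — 1,0 | c30 | S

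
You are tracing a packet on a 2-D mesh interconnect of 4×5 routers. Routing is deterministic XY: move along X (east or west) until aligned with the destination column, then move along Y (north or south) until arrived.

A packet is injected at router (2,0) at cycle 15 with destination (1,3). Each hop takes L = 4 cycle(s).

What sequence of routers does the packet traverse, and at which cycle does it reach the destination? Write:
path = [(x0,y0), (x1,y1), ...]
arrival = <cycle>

path = [(2,0), (1,0), (1,1), (1,2), (1,3)]
arrival = 31

t=15: at (2,0)
t=19: at (1,0) after W
t=23: at (1,1) after N
t=27: at (1,2) after N
t=31: at (1,3) after N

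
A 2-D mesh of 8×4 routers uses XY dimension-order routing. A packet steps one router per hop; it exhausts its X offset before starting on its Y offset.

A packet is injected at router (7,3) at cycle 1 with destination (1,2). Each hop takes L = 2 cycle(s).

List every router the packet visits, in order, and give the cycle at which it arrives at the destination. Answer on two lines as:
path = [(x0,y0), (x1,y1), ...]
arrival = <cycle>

path = [(7,3), (6,3), (5,3), (4,3), (3,3), (2,3), (1,3), (1,2)]
arrival = 15

t=1: at (7,3)
t=3: at (6,3) after W
t=5: at (5,3) after W
t=7: at (4,3) after W
t=9: at (3,3) after W
t=11: at (2,3) after W
t=13: at (1,3) after W
t=15: at (1,2) after S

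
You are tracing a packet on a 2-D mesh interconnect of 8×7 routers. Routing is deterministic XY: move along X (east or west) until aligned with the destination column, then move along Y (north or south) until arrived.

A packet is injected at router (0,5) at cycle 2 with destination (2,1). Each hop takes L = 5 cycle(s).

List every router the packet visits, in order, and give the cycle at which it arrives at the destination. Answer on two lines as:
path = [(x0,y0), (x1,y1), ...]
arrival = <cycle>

[0] x=0 y=5 t=2
[1] x=1 y=5 t=7 →E
[2] x=2 y=5 t=12 →E
[3] x=2 y=4 t=17 →S
[4] x=2 y=3 t=22 →S
[5] x=2 y=2 t=27 →S
[6] x=2 y=1 t=32 →S

path = [(0,5), (1,5), (2,5), (2,4), (2,3), (2,2), (2,1)]
arrival = 32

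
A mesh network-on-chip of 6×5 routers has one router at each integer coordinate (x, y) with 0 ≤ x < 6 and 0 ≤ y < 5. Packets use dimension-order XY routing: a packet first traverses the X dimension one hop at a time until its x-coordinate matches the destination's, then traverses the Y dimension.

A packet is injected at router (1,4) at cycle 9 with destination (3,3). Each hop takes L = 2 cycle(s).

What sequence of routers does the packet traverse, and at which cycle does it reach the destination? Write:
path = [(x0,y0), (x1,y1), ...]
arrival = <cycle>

path = [(1,4), (2,4), (3,4), (3,3)]
arrival = 15

hop 0: (1,4) @ cyc 9
hop 1: (2,4) @ cyc 11  [E]
hop 2: (3,4) @ cyc 13  [E]
hop 3: (3,3) @ cyc 15  [S]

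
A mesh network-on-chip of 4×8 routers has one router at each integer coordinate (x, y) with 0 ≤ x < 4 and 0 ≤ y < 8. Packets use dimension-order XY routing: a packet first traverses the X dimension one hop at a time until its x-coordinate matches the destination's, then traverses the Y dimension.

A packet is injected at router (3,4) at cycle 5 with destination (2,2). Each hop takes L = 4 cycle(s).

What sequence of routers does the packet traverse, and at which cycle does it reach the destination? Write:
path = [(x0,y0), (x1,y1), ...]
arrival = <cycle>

path = [(3,4), (2,4), (2,3), (2,2)]
arrival = 17

  0. router=(3,4) cycle=5 (inject)
  1. router=(2,4) cycle=9 dir=W
  2. router=(2,3) cycle=13 dir=S
  3. router=(2,2) cycle=17 dir=S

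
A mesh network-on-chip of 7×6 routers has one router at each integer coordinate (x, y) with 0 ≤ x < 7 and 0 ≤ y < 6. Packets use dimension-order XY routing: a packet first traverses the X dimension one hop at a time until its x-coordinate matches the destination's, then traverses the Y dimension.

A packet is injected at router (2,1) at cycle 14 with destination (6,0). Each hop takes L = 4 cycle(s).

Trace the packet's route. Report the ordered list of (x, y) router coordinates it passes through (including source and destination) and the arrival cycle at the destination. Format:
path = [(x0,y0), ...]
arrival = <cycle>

path = [(2,1), (3,1), (4,1), (5,1), (6,1), (6,0)]
arrival = 34

src (2,1)  cyc=14
E→(3,1)  cyc=18
E→(4,1)  cyc=22
E→(5,1)  cyc=26
E→(6,1)  cyc=30
S→(6,0)  cyc=34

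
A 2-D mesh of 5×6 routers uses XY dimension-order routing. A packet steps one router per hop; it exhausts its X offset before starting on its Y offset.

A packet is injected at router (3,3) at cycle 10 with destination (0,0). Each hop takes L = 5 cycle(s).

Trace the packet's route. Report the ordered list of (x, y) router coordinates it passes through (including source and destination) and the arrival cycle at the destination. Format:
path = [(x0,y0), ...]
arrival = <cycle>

#0 — 3,3 | c10
#1 — 2,3 | c15 | W
#2 — 1,3 | c20 | W
#3 — 0,3 | c25 | W
#4 — 0,2 | c30 | S
#5 — 0,1 | c35 | S
#6 — 0,0 | c40 | S

path = [(3,3), (2,3), (1,3), (0,3), (0,2), (0,1), (0,0)]
arrival = 40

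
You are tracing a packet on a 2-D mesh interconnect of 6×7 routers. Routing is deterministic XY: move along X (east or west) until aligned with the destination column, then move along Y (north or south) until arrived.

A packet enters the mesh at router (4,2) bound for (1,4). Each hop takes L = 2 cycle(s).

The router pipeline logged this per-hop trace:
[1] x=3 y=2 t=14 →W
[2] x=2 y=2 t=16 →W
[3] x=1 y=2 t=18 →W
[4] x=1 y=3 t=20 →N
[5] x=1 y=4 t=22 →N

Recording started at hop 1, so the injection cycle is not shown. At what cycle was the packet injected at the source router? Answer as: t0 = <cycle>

t0 = 12

At hop 1 the cycle is 14; in general cyc_k = t0 + kL.
Therefore t0 = 14 − L = 12.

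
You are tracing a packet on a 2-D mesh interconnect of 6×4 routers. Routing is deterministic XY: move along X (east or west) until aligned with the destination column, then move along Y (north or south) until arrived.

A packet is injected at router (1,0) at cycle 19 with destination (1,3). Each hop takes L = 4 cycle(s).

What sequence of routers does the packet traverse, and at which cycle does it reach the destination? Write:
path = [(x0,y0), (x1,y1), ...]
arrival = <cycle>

path = [(1,0), (1,1), (1,2), (1,3)]
arrival = 31

t=19: at (1,0)
t=23: at (1,1) after N
t=27: at (1,2) after N
t=31: at (1,3) after N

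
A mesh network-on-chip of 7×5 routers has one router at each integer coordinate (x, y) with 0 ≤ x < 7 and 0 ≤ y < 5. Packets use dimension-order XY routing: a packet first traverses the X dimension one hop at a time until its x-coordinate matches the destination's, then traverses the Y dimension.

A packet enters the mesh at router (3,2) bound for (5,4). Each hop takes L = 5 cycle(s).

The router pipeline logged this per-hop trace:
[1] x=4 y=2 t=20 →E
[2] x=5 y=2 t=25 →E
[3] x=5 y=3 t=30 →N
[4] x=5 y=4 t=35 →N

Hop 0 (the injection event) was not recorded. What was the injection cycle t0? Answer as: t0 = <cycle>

t0 = 15

At hop 1 the cycle is 20; in general cyc_k = t0 + kL.
Therefore t0 = 20 − L = 15.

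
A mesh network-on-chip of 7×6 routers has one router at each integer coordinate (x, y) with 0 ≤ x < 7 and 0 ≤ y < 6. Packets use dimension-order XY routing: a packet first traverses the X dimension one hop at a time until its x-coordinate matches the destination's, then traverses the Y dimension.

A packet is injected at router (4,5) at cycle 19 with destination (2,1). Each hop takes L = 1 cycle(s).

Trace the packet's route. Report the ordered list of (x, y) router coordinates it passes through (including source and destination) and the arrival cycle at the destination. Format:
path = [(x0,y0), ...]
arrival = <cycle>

path = [(4,5), (3,5), (2,5), (2,4), (2,3), (2,2), (2,1)]
arrival = 25

t=19: at (4,5)
t=20: at (3,5) after W
t=21: at (2,5) after W
t=22: at (2,4) after S
t=23: at (2,3) after S
t=24: at (2,2) after S
t=25: at (2,1) after S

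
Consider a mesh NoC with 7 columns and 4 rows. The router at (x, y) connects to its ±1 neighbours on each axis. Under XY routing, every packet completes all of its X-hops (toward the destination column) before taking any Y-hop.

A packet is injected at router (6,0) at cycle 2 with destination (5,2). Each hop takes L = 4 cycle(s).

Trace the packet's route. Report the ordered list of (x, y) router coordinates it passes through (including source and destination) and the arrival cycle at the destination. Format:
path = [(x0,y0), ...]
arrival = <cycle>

[0] x=6 y=0 t=2
[1] x=5 y=0 t=6 →W
[2] x=5 y=1 t=10 →N
[3] x=5 y=2 t=14 →N

path = [(6,0), (5,0), (5,1), (5,2)]
arrival = 14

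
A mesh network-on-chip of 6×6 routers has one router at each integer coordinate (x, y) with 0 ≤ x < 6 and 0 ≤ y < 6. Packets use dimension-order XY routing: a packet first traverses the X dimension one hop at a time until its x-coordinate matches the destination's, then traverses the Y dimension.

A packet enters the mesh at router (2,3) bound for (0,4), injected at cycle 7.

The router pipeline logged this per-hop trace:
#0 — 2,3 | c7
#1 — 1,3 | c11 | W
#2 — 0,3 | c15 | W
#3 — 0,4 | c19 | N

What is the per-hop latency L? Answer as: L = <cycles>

cyc[1] − cyc[0] = 11 − 7 = 4.
One hop costs L cycles, so L = 4.

L = 4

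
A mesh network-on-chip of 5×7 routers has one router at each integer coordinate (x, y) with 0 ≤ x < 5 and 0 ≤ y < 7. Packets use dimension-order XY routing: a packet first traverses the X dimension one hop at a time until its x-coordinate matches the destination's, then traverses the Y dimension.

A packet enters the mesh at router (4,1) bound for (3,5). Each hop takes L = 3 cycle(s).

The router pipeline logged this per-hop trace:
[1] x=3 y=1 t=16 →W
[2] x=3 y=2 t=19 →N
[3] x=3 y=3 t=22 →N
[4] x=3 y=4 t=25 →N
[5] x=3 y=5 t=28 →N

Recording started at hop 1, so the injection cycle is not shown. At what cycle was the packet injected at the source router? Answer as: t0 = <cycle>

Hop 1 reached at cycle 16; hop k is at t0 + k·L.
Subtract one hop: t0 = 16 − 3 = 13.

t0 = 13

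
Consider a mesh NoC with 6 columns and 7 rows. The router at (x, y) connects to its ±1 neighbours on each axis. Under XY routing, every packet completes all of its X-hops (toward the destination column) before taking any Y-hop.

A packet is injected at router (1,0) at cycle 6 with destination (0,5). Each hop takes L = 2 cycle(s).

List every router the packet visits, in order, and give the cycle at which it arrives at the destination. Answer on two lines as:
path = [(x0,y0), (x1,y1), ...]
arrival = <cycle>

src (1,0)  cyc=6
W→(0,0)  cyc=8
N→(0,1)  cyc=10
N→(0,2)  cyc=12
N→(0,3)  cyc=14
N→(0,4)  cyc=16
N→(0,5)  cyc=18

path = [(1,0), (0,0), (0,1), (0,2), (0,3), (0,4), (0,5)]
arrival = 18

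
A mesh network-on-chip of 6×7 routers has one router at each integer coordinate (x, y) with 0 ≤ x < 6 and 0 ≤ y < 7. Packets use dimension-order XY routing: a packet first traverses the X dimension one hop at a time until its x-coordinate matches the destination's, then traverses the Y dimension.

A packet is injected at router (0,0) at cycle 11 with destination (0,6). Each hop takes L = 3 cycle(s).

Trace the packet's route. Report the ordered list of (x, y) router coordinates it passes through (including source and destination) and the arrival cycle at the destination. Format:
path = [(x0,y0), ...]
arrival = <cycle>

#0 — 0,0 | c11
#1 — 0,1 | c14 | N
#2 — 0,2 | c17 | N
#3 — 0,3 | c20 | N
#4 — 0,4 | c23 | N
#5 — 0,5 | c26 | N
#6 — 0,6 | c29 | N

path = [(0,0), (0,1), (0,2), (0,3), (0,4), (0,5), (0,6)]
arrival = 29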